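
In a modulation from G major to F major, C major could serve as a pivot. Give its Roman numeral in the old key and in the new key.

IV in G major; V in F major

The scale of G major is G A B C D E F#; C is degree 4, and the triad built there (C-E-G) is major, so it is IV.
The scale of F major is F G A Bb C D E; C is degree 5, and the triad built there (C-E-G) is major, so it is V.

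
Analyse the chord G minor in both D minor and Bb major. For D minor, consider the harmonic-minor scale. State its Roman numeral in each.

The scale of D minor (harmonic minor) is D E F G A Bb C#; G is degree 4, and the triad built there (G-Bb-D) is minor, so it is iv.
The scale of Bb major is Bb C D Eb F G A; G is degree 6, and the triad built there (G-Bb-D) is minor, so it is vi.

iv in D minor; vi in Bb major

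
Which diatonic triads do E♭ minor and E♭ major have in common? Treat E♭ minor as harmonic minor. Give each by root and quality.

B♭, Ddim

Triads in E♭ minor (harmonic minor): E♭m (i), Fdim (ii°), G♭aug (III+), A♭m (iv), B♭ (V), C♭ (VI), Ddim (vii°).
Triads in E♭ major: E♭ (I), Fm (ii), Gm (iii), A♭ (IV), B♭ (V), Cm (vi), Ddim (vii°).
Shared triads with their functions: B♭ (V in E♭ minor, V in E♭ major); Ddim (vii° in E♭ minor, vii° in E♭ major).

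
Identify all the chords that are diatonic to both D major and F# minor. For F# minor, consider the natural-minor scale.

Triads in D major: D (I), Em (ii), F#m (iii), G (IV), A (V), Bm (vi), C#dim (vii°).
Triads in F# minor (natural minor): F#m (i), G#dim (ii°), A (III), Bm (iv), C#m (v), D (VI), E (VII).
Shared triads with their functions: D (I in D major, VI in F# minor); F#m (iii in D major, i in F# minor); A (V in D major, III in F# minor); Bm (vi in D major, iv in F# minor).

D, F#m, A, Bm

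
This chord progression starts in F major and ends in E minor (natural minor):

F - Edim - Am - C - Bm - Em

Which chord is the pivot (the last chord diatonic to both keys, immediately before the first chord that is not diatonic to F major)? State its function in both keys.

Chords diatonic to F major: F, Gm, Am, Bb, C, Dm, Edim.
Reading the progression, the first chord not in that set is Bm, so the modulation leaves F major there.
The chord immediately before Bm is C, which is diatonic to both keys: V in F major and VI in E minor.

C — V in F major, VI in E minor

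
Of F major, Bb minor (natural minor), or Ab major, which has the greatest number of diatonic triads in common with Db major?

Bb minor

Triads of Db major: Db (I), Ebm (ii), Fm (iii), Gb (IV), Ab (V), Bbm (vi), Cdim (vii°).
F major shares 0: none.
Bb minor (natural minor) shares 7: Db, Ebm, Fm, Gb, Ab, Bbm, Cdim.
Ab major shares 4: Db, Fm, Ab, Bbm.
The most common triads (7) are shared with Bb minor.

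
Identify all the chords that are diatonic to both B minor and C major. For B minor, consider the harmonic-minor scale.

Em, G

Triads in B minor (harmonic minor): B minor (i), C# diminished (ii°), D augmented (III+), E minor (iv), F# major (V), G major (VI), A# diminished (vii°).
Triads in C major: C major (I), D minor (ii), E minor (iii), F major (IV), G major (V), A minor (vi), B diminished (vii°).
Shared triads with their functions: E minor (iv in B minor, iii in C major); G major (VI in B minor, V in C major).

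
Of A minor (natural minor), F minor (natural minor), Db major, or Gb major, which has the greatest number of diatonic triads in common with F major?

Triads of F major: F major (I), G minor (ii), A minor (iii), Bb major (IV), C major (V), D minor (vi), E diminished (vii°).
A minor (natural minor) shares 4: F, Am, C, Dm.
F minor (natural minor) shares 0: none.
Db major shares 0: none.
Gb major shares 0: none.
The most common triads (4) are shared with A minor.

A minor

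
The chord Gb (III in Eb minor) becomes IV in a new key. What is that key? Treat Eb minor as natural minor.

The numeral IV denotes a major triad on scale degree 4. With Gb on degree 4, the tonic of the new key is Db.
Degree 4 carries a major triad in major keys, so the destination is Db major.
Check: the diatonic triads of Db major are Db (I), Ebm (ii), Fm (iii), Gb (IV), Ab (V), Bbm (vi), Cdim (vii°) — Gb is indeed IV.

Db major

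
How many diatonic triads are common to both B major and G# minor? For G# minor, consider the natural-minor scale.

Diatonic triads of B major: B (I), C#m (ii), D#m (iii), E (IV), F# (V), G#m (vi), A#dim (vii°).
Diatonic triads of G# minor (natural minor): G#m (i), A#dim (ii°), B (III), C#m (iv), D#m (v), E (VI), F# (VII).
Matching root and quality in both lists: B, C#m, D#m, E, F#, G#m, A#dim.
That gives 7 common triads.

7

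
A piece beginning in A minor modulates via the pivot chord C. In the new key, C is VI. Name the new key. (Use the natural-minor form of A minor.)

The numeral VI denotes a major triad on scale degree 6. With C on degree 6, the tonic of the new key is E.
Degree 6 carries a major triad in minor keys, so the destination is E minor.
Check: the diatonic triads of E minor (natural minor) are Em (i), F#dim (ii°), G (III), Am (iv), Bm (v), C (VI), D (VII) — C is indeed VI.

E minor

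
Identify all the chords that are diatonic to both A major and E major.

Triads in A major: A major (I), B minor (ii), C# minor (iii), D major (IV), E major (V), F# minor (vi), G# diminished (vii°).
Triads in E major: E major (I), F# minor (ii), G# minor (iii), A major (IV), B major (V), C# minor (vi), D# diminished (vii°).
Shared triads with their functions: A major (I in A major, IV in E major); C# minor (iii in A major, vi in E major); E major (V in A major, I in E major); F# minor (vi in A major, ii in E major).

A, C#m, E, F#m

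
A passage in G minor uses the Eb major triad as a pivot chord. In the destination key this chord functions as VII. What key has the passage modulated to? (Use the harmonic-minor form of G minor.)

The numeral VII denotes a major triad on scale degree 7. With Eb on degree 7, the tonic of the new key is F.
Degree 7 carries a major triad in natural-minor keys, so the destination is F minor.
Check: the diatonic triads of F minor (natural minor) are Fm (i), Gdim (ii°), Ab (III), Bbm (iv), Cm (v), Db (VI), Eb (VII) — Eb major is indeed VII.

F minor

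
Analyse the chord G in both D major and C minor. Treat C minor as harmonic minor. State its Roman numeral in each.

The scale of D major is D E F♯ G A B C♯; G is degree 4, and the triad built there (G-B-D) is major, so it is IV.
The scale of C minor (harmonic minor) is C D E♭ F G A♭ B; G is degree 5, and the triad built there (G-B-D) is major, so it is V.

IV in D major; V in C minor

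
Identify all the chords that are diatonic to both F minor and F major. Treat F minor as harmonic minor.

C, Edim

Triads in F minor (harmonic minor): Fm (i), Gdim (ii°), Abaug (III+), Bbm (iv), C (V), Db (VI), Edim (vii°).
Triads in F major: F (I), Gm (ii), Am (iii), Bb (IV), C (V), Dm (vi), Edim (vii°).
Shared triads with their functions: C (V in F minor, V in F major); Edim (vii° in F minor, vii° in F major).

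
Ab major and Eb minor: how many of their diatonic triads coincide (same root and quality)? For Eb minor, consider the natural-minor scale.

2

Diatonic triads of Ab major: Ab major (I), Bb minor (ii), C minor (iii), Db major (IV), Eb major (V), F minor (vi), G diminished (vii°).
Diatonic triads of Eb minor (natural minor): Eb minor (i), F diminished (ii°), Gb major (III), Ab minor (iv), Bb minor (v), Cb major (VI), Db major (VII).
Matching root and quality in both lists: Bb minor, Db major.
That gives 2 common triads.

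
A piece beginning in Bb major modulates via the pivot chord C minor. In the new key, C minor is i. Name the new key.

The numeral i denotes a minor triad on scale degree 1. With C on degree 1, the tonic of the new key is C.
Degree 1 carries a minor triad in minor keys, so the destination is C minor.
Check: the diatonic triads of C minor (natural minor) are Cm (i), Ddim (ii°), Eb (III), Fm (iv), Gm (v), Ab (VI), Bb (VII) — C minor is indeed i.

C minor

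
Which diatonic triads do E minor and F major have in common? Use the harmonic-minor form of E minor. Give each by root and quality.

Triads in E minor (harmonic minor): E minor (i), F# diminished (ii°), G augmented (III+), A minor (iv), B major (V), C major (VI), D# diminished (vii°).
Triads in F major: F major (I), G minor (ii), A minor (iii), Bb major (IV), C major (V), D minor (vi), E diminished (vii°).
Shared triads with their functions: A minor (iv in E minor, iii in F major); C major (VI in E minor, V in F major).

Am, C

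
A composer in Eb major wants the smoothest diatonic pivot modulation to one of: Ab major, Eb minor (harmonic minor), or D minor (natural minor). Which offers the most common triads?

Ab major

Triads of Eb major: Eb (I), Fm (ii), Gm (iii), Ab (IV), Bb (V), Cm (vi), Ddim (vii°).
Ab major shares 4: Eb, Fm, Ab, Cm.
Eb minor (harmonic minor) shares 2: Bb, Ddim.
D minor (natural minor) shares 2: Gm, Bb.
The most common triads (4) are shared with Ab major.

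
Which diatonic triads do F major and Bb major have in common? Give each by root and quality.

F, Gm, Bb, Dm

Triads in F major: F major (I), G minor (ii), A minor (iii), Bb major (IV), C major (V), D minor (vi), E diminished (vii°).
Triads in Bb major: Bb major (I), C minor (ii), D minor (iii), Eb major (IV), F major (V), G minor (vi), A diminished (vii°).
Shared triads with their functions: F major (I in F major, V in Bb major); G minor (ii in F major, vi in Bb major); Bb major (IV in F major, I in Bb major); D minor (vi in F major, iii in Bb major).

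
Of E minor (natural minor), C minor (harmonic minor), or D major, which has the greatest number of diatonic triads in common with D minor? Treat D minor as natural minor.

E minor

Triads of D minor (natural minor): D minor (i), E diminished (ii°), F major (III), G minor (iv), A minor (v), B♭ major (VI), C major (VII).
E minor (natural minor) shares 2: Am, C.
C minor (harmonic minor) shares 0: none.
D major shares 0: none.
The most common triads (2) are shared with E minor.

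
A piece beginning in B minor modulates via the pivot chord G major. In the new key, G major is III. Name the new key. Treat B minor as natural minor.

The numeral III denotes a major triad on scale degree 3. With G on degree 3, the tonic of the new key is E.
Degree 3 carries a major triad in natural-minor keys, so the destination is E minor.
Check: the diatonic triads of E minor (natural minor) are Em (i), F#dim (ii°), G (III), Am (iv), Bm (v), C (VI), D (VII) — G major is indeed III.

E minor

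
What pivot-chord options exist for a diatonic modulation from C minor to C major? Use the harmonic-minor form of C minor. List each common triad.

G, Bdim

Triads in C minor (harmonic minor): Cm (i), Ddim (ii°), Ebaug (III+), Fm (iv), G (V), Ab (VI), Bdim (vii°).
Triads in C major: C (I), Dm (ii), Em (iii), F (IV), G (V), Am (vi), Bdim (vii°).
Shared triads with their functions: G (V in C minor, V in C major); Bdim (vii° in C minor, vii° in C major).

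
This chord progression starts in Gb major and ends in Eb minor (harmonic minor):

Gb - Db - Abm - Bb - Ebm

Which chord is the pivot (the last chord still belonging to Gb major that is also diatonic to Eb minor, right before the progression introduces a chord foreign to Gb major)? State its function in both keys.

Abm — ii in Gb major, iv in Eb minor

Chords diatonic to Gb major: Gb, Abm, Bbm, Cb, Db, Ebm, Fdim.
Reading the progression, the first chord not in that set is Bb, so the modulation leaves Gb major there.
The chord immediately before Bb is Abm, which is diatonic to both keys: ii in Gb major and iv in Eb minor.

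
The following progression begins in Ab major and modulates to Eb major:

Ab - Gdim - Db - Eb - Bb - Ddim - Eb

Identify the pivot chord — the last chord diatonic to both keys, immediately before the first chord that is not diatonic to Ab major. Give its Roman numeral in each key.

Chords diatonic to Ab major: Ab, Bbm, Cm, Db, Eb, Fm, Gdim.
Reading the progression, the first chord not in that set is Bb, so the modulation leaves Ab major there.
The chord immediately before Bb is Eb, which is diatonic to both keys: V in Ab major and I in Eb major.

Eb — V in Ab major, I in Eb major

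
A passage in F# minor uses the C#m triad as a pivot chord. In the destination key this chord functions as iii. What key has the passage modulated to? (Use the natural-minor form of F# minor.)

A major

The numeral iii denotes a minor triad on scale degree 3. With C# on degree 3, the tonic of the new key is A.
Degree 3 carries a minor triad in major keys, so the destination is A major.
Check: the diatonic triads of A major are A (I), Bm (ii), C#m (iii), D (IV), E (V), F#m (vi), G#dim (vii°) — C#m is indeed iii.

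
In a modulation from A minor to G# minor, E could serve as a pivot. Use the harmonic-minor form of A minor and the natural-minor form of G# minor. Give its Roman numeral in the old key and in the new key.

V in A minor; VI in G# minor

The scale of A minor (harmonic minor) is A B C D E F G#; E is degree 5, and the triad built there (E-G#-B) is major, so it is V.
The scale of G# minor (natural minor) is G# A# B C# D# E F#; E is degree 6, and the triad built there (E-G#-B) is major, so it is VI.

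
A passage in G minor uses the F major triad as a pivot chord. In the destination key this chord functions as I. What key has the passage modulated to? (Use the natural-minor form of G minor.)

F major

The numeral I denotes a major triad on scale degree 1. With F on degree 1, the tonic of the new key is F.
Degree 1 carries a major triad in major keys, so the destination is F major.
Check: the diatonic triads of F major are F (I), Gm (ii), Am (iii), B♭ (IV), C (V), Dm (vi), Edim (vii°) — F major is indeed I.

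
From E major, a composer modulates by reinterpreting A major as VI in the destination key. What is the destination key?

The numeral VI denotes a major triad on scale degree 6. With A on degree 6, the tonic of the new key is C♯.
Degree 6 carries a major triad in minor keys, so the destination is C♯ minor.
Check: the diatonic triads of C♯ minor (natural minor) are C♯m (i), D♯dim (ii°), E (III), F♯m (iv), G♯m (v), A (VI), B (VII) — A major is indeed VI.

C♯ minor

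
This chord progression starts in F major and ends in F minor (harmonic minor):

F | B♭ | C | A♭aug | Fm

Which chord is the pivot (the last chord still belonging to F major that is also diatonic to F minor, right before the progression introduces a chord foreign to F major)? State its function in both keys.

Chords diatonic to F major: F, Gm, Am, B♭, C, Dm, Edim.
Reading the progression, the first chord not in that set is A♭aug, so the modulation leaves F major there.
The chord immediately before A♭aug is C, which is diatonic to both keys: V in F major and V in F minor.

C — V in F major, V in F minor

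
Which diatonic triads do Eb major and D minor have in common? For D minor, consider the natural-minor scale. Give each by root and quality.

Gm, Bb

Triads in Eb major: Eb (I), Fm (ii), Gm (iii), Ab (IV), Bb (V), Cm (vi), Ddim (vii°).
Triads in D minor (natural minor): Dm (i), Edim (ii°), F (III), Gm (iv), Am (v), Bb (VI), C (VII).
Shared triads with their functions: Gm (iii in Eb major, iv in D minor); Bb (V in Eb major, VI in D minor).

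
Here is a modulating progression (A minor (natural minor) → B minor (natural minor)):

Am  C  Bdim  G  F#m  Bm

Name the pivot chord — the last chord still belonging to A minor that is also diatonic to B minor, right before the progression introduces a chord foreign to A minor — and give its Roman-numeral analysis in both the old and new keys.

G — VII in A minor, VI in B minor

Chords diatonic to A minor: Am, Bdim, C, Dm, Em, F, G.
Reading the progression, the first chord not in that set is F#m, so the modulation leaves A minor there.
The chord immediately before F#m is G, which is diatonic to both keys: VII in A minor and VI in B minor.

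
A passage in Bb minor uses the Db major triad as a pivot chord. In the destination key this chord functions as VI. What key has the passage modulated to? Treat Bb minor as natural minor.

F minor

The numeral VI denotes a major triad on scale degree 6. With Db on degree 6, the tonic of the new key is F.
Degree 6 carries a major triad in minor keys, so the destination is F minor.
Check: the diatonic triads of F minor (natural minor) are Fm (i), Gdim (ii°), Ab (III), Bbm (iv), Cm (v), Db (VI), Eb (VII) — Db major is indeed VI.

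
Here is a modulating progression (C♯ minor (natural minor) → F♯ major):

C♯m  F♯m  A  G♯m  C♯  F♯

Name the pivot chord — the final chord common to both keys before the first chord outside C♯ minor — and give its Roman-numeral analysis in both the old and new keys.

Chords diatonic to C♯ minor: C♯m, D♯dim, E, F♯m, G♯m, A, B.
Reading the progression, the first chord not in that set is C♯, so the modulation leaves C♯ minor there.
The chord immediately before C♯ is G♯m, which is diatonic to both keys: v in C♯ minor and ii in F♯ major.

G♯m — v in C♯ minor, ii in F♯ major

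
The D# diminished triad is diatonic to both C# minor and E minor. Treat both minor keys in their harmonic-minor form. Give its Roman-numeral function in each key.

The scale of C# minor (harmonic minor) is C# D# E F# G# A B#; D# is degree 2, and the triad built there (D#-F#-A) is diminished, so it is ii°.
The scale of E minor (harmonic minor) is E F# G A B C D#; D# is degree 7, and the triad built there (D#-F#-A) is diminished, so it is vii°.

ii° in C# minor; vii° in E minor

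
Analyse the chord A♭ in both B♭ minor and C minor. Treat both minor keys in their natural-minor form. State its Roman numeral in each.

VII in B♭ minor; VI in C minor

The scale of B♭ minor (natural minor) is B♭ C D♭ E♭ F G♭ A♭; A♭ is degree 7, and the triad built there (A♭-C-E♭) is major, so it is VII.
The scale of C minor (natural minor) is C D E♭ F G A♭ B♭; A♭ is degree 6, and the triad built there (A♭-C-E♭) is major, so it is VI.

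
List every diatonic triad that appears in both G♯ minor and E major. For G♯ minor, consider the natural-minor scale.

G♯m, B, C♯m, E

Triads in G♯ minor (natural minor): G♯ minor (i), A♯ diminished (ii°), B major (III), C♯ minor (iv), D♯ minor (v), E major (VI), F♯ major (VII).
Triads in E major: E major (I), F♯ minor (ii), G♯ minor (iii), A major (IV), B major (V), C♯ minor (vi), D♯ diminished (vii°).
Shared triads with their functions: G♯ minor (i in G♯ minor, iii in E major); B major (III in G♯ minor, V in E major); C♯ minor (iv in G♯ minor, vi in E major); E major (VI in G♯ minor, I in E major).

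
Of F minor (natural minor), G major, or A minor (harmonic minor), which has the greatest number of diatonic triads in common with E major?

A minor

Triads of E major: E major (I), F# minor (ii), G# minor (iii), A major (IV), B major (V), C# minor (vi), D# diminished (vii°).
F minor (natural minor) shares 0: none.
G major shares 0: none.
A minor (harmonic minor) shares 1: E.
The most common triads (1) are shared with A minor.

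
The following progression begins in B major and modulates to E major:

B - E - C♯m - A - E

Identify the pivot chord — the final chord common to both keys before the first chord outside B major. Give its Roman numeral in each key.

C♯m — ii in B major, vi in E major

Chords diatonic to B major: B, C♯m, D♯m, E, F♯, G♯m, A♯dim.
Reading the progression, the first chord not in that set is A, so the modulation leaves B major there.
The chord immediately before A is C♯m, which is diatonic to both keys: ii in B major and vi in E major.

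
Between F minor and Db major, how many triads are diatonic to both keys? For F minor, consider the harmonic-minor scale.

Diatonic triads of F minor (harmonic minor): Fm (i), Gdim (ii°), Abaug (III+), Bbm (iv), C (V), Db (VI), Edim (vii°).
Diatonic triads of Db major: Db (I), Ebm (ii), Fm (iii), Gb (IV), Ab (V), Bbm (vi), Cdim (vii°).
Matching root and quality in both lists: Fm, Bbm, Db.
That gives 3 common triads.

3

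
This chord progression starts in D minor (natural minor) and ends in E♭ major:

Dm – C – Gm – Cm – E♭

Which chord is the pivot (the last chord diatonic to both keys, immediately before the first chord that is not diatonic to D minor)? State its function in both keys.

Chords diatonic to D minor: Dm, Edim, F, Gm, Am, B♭, C.
Reading the progression, the first chord not in that set is Cm, so the modulation leaves D minor there.
The chord immediately before Cm is Gm, which is diatonic to both keys: iv in D minor and iii in E♭ major.

Gm — iv in D minor, iii in E♭ major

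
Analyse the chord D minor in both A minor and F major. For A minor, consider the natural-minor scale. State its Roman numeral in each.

The scale of A minor (natural minor) is A B C D E F G; D is degree 4, and the triad built there (D-F-A) is minor, so it is iv.
The scale of F major is F G A Bb C D E; D is degree 6, and the triad built there (D-F-A) is minor, so it is vi.

iv in A minor; vi in F major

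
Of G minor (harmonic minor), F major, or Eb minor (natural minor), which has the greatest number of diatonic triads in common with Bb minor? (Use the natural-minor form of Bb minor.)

Triads of Bb minor (natural minor): Bbm (i), Cdim (ii°), Db (III), Ebm (iv), Fm (v), Gb (VI), Ab (VII).
G minor (harmonic minor) shares 0: none.
F major shares 0: none.
Eb minor (natural minor) shares 4: Bbm, Db, Ebm, Gb.
The most common triads (4) are shared with Eb minor.

Eb minor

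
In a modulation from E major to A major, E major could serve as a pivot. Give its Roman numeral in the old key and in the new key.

The scale of E major is E F# G# A B C# D#; E is degree 1, and the triad built there (E-G#-B) is major, so it is I.
The scale of A major is A B C# D E F# G#; E is degree 5, and the triad built there (E-G#-B) is major, so it is V.

I in E major; V in A major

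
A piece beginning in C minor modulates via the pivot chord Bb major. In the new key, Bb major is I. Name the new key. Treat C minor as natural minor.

Bb major

The numeral I denotes a major triad on scale degree 1. With Bb on degree 1, the tonic of the new key is Bb.
Degree 1 carries a major triad in major keys, so the destination is Bb major.
Check: the diatonic triads of Bb major are Bb (I), Cm (ii), Dm (iii), Eb (IV), F (V), Gm (vi), Adim (vii°) — Bb major is indeed I.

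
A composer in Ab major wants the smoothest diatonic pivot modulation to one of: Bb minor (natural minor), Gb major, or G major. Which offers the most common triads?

Triads of Ab major: Ab (I), Bbm (ii), Cm (iii), Db (IV), Eb (V), Fm (vi), Gdim (vii°).
Bb minor (natural minor) shares 4: Ab, Bbm, Db, Fm.
Gb major shares 2: Bbm, Db.
G major shares 0: none.
The most common triads (4) are shared with Bb minor.

Bb minor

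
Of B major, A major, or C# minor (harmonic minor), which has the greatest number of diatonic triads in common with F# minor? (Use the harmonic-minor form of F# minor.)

Triads of F# minor (harmonic minor): F#m (i), G#dim (ii°), Aaug (III+), Bm (iv), C# (V), D (VI), E#dim (vii°).
B major shares 0: none.
A major shares 4: F#m, G#dim, Bm, D.
C# minor (harmonic minor) shares 1: F#m.
The most common triads (4) are shared with A major.

A major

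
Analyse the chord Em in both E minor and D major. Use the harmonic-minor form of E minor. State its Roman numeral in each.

The scale of E minor (harmonic minor) is E F# G A B C D#; E is degree 1, and the triad built there (E-G-B) is minor, so it is i.
The scale of D major is D E F# G A B C#; E is degree 2, and the triad built there (E-G-B) is minor, so it is ii.

i in E minor; ii in D major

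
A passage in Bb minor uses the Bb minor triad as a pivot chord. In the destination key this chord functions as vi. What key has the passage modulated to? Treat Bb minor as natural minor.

The numeral vi denotes a minor triad on scale degree 6. With Bb on degree 6, the tonic of the new key is Db.
Degree 6 carries a minor triad in major keys, so the destination is Db major.
Check: the diatonic triads of Db major are Db (I), Ebm (ii), Fm (iii), Gb (IV), Ab (V), Bbm (vi), Cdim (vii°) — Bb minor is indeed vi.

Db major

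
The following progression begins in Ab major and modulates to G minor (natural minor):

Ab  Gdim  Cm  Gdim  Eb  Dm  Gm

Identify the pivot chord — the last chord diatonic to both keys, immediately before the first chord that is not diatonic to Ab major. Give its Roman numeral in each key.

Eb — V in Ab major, VI in G minor

Chords diatonic to Ab major: Ab, Bbm, Cm, Db, Eb, Fm, Gdim.
Reading the progression, the first chord not in that set is Dm, so the modulation leaves Ab major there.
The chord immediately before Dm is Eb, which is diatonic to both keys: V in Ab major and VI in G minor.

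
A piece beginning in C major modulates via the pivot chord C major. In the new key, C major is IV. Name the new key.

The numeral IV denotes a major triad on scale degree 4. With C on degree 4, the tonic of the new key is G.
Degree 4 carries a major triad in major keys, so the destination is G major.
Check: the diatonic triads of G major are G (I), Am (ii), Bm (iii), C (IV), D (V), Em (vi), F#dim (vii°) — C major is indeed IV.

G major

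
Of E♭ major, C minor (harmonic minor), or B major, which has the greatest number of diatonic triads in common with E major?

B major

Triads of E major: E major (I), F♯ minor (ii), G♯ minor (iii), A major (IV), B major (V), C♯ minor (vi), D♯ diminished (vii°).
E♭ major shares 0: none.
C minor (harmonic minor) shares 0: none.
B major shares 4: E, G♯m, B, C♯m.
The most common triads (4) are shared with B major.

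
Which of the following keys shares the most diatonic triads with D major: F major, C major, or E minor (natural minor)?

E minor

Triads of D major: D (I), Em (ii), F#m (iii), G (IV), A (V), Bm (vi), C#dim (vii°).
F major shares 0: none.
C major shares 2: Em, G.
E minor (natural minor) shares 4: D, Em, G, Bm.
The most common triads (4) are shared with E minor.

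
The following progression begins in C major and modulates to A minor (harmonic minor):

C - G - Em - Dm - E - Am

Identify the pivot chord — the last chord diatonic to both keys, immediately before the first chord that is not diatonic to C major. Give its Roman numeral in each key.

Chords diatonic to C major: C, Dm, Em, F, G, Am, Bdim.
Reading the progression, the first chord not in that set is E, so the modulation leaves C major there.
The chord immediately before E is Dm, which is diatonic to both keys: ii in C major and iv in A minor.

Dm — ii in C major, iv in A minor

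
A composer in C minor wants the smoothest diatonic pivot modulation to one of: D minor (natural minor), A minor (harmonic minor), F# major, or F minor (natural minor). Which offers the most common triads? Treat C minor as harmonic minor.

Triads of C minor (harmonic minor): C minor (i), D diminished (ii°), Eb augmented (III+), F minor (iv), G major (V), Ab major (VI), B diminished (vii°).
D minor (natural minor) shares 0: none.
A minor (harmonic minor) shares 1: Bdim.
F# major shares 0: none.
F minor (natural minor) shares 3: Cm, Fm, Ab.
The most common triads (3) are shared with F minor.

F minor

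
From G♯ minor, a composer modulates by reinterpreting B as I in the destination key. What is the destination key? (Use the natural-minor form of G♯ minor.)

The numeral I denotes a major triad on scale degree 1. With B on degree 1, the tonic of the new key is B.
Degree 1 carries a major triad in major keys, so the destination is B major.
Check: the diatonic triads of B major are B (I), C♯m (ii), D♯m (iii), E (IV), F♯ (V), G♯m (vi), A♯dim (vii°) — B is indeed I.

B major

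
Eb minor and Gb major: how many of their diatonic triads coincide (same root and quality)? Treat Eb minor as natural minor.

7

Diatonic triads of Eb minor (natural minor): Ebm (i), Fdim (ii°), Gb (III), Abm (iv), Bbm (v), Cb (VI), Db (VII).
Diatonic triads of Gb major: Gb (I), Abm (ii), Bbm (iii), Cb (IV), Db (V), Ebm (vi), Fdim (vii°).
Matching root and quality in both lists: Ebm, Fdim, Gb, Abm, Bbm, Cb, Db.
That gives 7 common triads.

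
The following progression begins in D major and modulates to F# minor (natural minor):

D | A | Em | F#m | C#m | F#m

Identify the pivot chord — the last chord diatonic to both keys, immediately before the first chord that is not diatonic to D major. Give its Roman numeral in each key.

Chords diatonic to D major: D, Em, F#m, G, A, Bm, C#dim.
Reading the progression, the first chord not in that set is C#m, so the modulation leaves D major there.
The chord immediately before C#m is F#m, which is diatonic to both keys: iii in D major and i in F# minor.

F#m — iii in D major, i in F# minor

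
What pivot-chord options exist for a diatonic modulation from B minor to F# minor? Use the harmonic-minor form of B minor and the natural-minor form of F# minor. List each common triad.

Triads in B minor (harmonic minor): Bm (i), C#dim (ii°), Daug (III+), Em (iv), F# (V), G (VI), A#dim (vii°).
Triads in F# minor (natural minor): F#m (i), G#dim (ii°), A (III), Bm (iv), C#m (v), D (VI), E (VII).
Shared triads with their functions: Bm (i in B minor, iv in F# minor).

Bm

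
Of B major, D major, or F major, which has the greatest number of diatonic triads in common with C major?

F major

Triads of C major: C (I), Dm (ii), Em (iii), F (IV), G (V), Am (vi), Bdim (vii°).
B major shares 0: none.
D major shares 2: Em, G.
F major shares 4: C, Dm, F, Am.
The most common triads (4) are shared with F major.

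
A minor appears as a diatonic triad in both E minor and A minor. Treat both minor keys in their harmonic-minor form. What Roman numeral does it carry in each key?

iv in E minor; i in A minor

The scale of E minor (harmonic minor) is E F# G A B C D#; A is degree 4, and the triad built there (A-C-E) is minor, so it is iv.
The scale of A minor (harmonic minor) is A B C D E F G#; A is degree 1, and the triad built there (A-C-E) is minor, so it is i.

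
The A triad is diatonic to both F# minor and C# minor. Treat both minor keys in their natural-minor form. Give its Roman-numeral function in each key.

III in F# minor; VI in C# minor

The scale of F# minor (natural minor) is F# G# A B C# D E; A is degree 3, and the triad built there (A-C#-E) is major, so it is III.
The scale of C# minor (natural minor) is C# D# E F# G# A B; A is degree 6, and the triad built there (A-C#-E) is major, so it is VI.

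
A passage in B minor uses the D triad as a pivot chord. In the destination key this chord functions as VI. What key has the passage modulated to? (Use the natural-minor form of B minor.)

F# minor

The numeral VI denotes a major triad on scale degree 6. With D on degree 6, the tonic of the new key is F#.
Degree 6 carries a major triad in minor keys, so the destination is F# minor.
Check: the diatonic triads of F# minor (natural minor) are F#m (i), G#dim (ii°), A (III), Bm (iv), C#m (v), D (VI), E (VII) — D is indeed VI.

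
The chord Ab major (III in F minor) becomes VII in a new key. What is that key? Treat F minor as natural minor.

Bb minor

The numeral VII denotes a major triad on scale degree 7. With Ab on degree 7, the tonic of the new key is Bb.
Degree 7 carries a major triad in natural-minor keys, so the destination is Bb minor.
Check: the diatonic triads of Bb minor (natural minor) are Bbm (i), Cdim (ii°), Db (III), Ebm (iv), Fm (v), Gb (VI), Ab (VII) — Ab major is indeed VII.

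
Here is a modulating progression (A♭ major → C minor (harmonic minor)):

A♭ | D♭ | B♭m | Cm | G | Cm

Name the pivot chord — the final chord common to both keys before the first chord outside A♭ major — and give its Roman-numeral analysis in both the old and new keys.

Chords diatonic to A♭ major: A♭, B♭m, Cm, D♭, E♭, Fm, Gdim.
Reading the progression, the first chord not in that set is G, so the modulation leaves A♭ major there.
The chord immediately before G is Cm, which is diatonic to both keys: iii in A♭ major and i in C minor.

Cm — iii in A♭ major, i in C minor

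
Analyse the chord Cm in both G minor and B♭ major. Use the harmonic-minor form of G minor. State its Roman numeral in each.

The scale of G minor (harmonic minor) is G A B♭ C D E♭ F♯; C is degree 4, and the triad built there (C-E♭-G) is minor, so it is iv.
The scale of B♭ major is B♭ C D E♭ F G A; C is degree 2, and the triad built there (C-E♭-G) is minor, so it is ii.

iv in G minor; ii in B♭ major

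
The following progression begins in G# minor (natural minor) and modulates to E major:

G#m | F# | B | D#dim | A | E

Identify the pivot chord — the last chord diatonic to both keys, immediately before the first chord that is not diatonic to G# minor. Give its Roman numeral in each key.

Chords diatonic to G# minor: G#m, A#dim, B, C#m, D#m, E, F#.
Reading the progression, the first chord not in that set is D#dim, so the modulation leaves G# minor there.
The chord immediately before D#dim is B, which is diatonic to both keys: III in G# minor and V in E major.

B — III in G# minor, V in E major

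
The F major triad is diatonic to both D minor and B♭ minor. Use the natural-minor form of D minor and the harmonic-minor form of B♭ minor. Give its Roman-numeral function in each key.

III in D minor; V in B♭ minor

The scale of D minor (natural minor) is D E F G A B♭ C; F is degree 3, and the triad built there (F-A-C) is major, so it is III.
The scale of B♭ minor (harmonic minor) is B♭ C D♭ E♭ F G♭ A; F is degree 5, and the triad built there (F-A-C) is major, so it is V.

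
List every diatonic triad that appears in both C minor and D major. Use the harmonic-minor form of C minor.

G

Triads in C minor (harmonic minor): Cm (i), Ddim (ii°), Ebaug (III+), Fm (iv), G (V), Ab (VI), Bdim (vii°).
Triads in D major: D (I), Em (ii), F#m (iii), G (IV), A (V), Bm (vi), C#dim (vii°).
Shared triads with their functions: G (V in C minor, IV in D major).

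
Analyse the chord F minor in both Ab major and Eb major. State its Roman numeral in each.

vi in Ab major; ii in Eb major

The scale of Ab major is Ab Bb C Db Eb F G; F is degree 6, and the triad built there (F-Ab-C) is minor, so it is vi.
The scale of Eb major is Eb F G Ab Bb C D; F is degree 2, and the triad built there (F-Ab-C) is minor, so it is ii.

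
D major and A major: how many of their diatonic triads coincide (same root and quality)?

4

Diatonic triads of D major: D (I), Em (ii), F#m (iii), G (IV), A (V), Bm (vi), C#dim (vii°).
Diatonic triads of A major: A (I), Bm (ii), C#m (iii), D (IV), E (V), F#m (vi), G#dim (vii°).
Matching root and quality in both lists: D, F#m, A, Bm.
That gives 4 common triads.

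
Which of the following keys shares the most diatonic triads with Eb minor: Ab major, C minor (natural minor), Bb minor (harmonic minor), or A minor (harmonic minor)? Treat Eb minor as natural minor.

Bb minor

Triads of Eb minor (natural minor): Ebm (i), Fdim (ii°), Gb (III), Abm (iv), Bbm (v), Cb (VI), Db (VII).
Ab major shares 2: Bbm, Db.
C minor (natural minor) shares 0: none.
Bb minor (harmonic minor) shares 3: Ebm, Gb, Bbm.
A minor (harmonic minor) shares 0: none.
The most common triads (3) are shared with Bb minor.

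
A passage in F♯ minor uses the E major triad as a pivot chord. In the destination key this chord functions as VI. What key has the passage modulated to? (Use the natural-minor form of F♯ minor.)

The numeral VI denotes a major triad on scale degree 6. With E on degree 6, the tonic of the new key is G♯.
Degree 6 carries a major triad in minor keys, so the destination is G♯ minor.
Check: the diatonic triads of G♯ minor (natural minor) are G♯m (i), A♯dim (ii°), B (III), C♯m (iv), D♯m (v), E (VI), F♯ (VII) — E major is indeed VI.

G♯ minor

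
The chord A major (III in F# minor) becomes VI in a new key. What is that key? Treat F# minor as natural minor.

C# minor

The numeral VI denotes a major triad on scale degree 6. With A on degree 6, the tonic of the new key is C#.
Degree 6 carries a major triad in minor keys, so the destination is C# minor.
Check: the diatonic triads of C# minor (natural minor) are C#m (i), D#dim (ii°), E (III), F#m (iv), G#m (v), A (VI), B (VII) — A major is indeed VI.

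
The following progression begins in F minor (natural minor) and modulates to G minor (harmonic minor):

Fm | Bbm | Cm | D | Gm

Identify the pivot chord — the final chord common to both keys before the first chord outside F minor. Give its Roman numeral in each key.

Chords diatonic to F minor: Fm, Gdim, Ab, Bbm, Cm, Db, Eb.
Reading the progression, the first chord not in that set is D, so the modulation leaves F minor there.
The chord immediately before D is Cm, which is diatonic to both keys: v in F minor and iv in G minor.

Cm — v in F minor, iv in G minor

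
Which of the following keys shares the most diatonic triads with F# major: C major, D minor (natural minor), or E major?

E major

Triads of F# major: F# (I), G#m (ii), A#m (iii), B (IV), C# (V), D#m (vi), E#dim (vii°).
C major shares 0: none.
D minor (natural minor) shares 0: none.
E major shares 2: G#m, B.
The most common triads (2) are shared with E major.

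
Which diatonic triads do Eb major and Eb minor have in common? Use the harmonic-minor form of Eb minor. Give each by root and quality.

Triads in Eb major: Eb major (I), F minor (ii), G minor (iii), Ab major (IV), Bb major (V), C minor (vi), D diminished (vii°).
Triads in Eb minor (harmonic minor): Eb minor (i), F diminished (ii°), Gb augmented (III+), Ab minor (iv), Bb major (V), Cb major (VI), D diminished (vii°).
Shared triads with their functions: Bb major (V in Eb major, V in Eb minor); D diminished (vii° in Eb major, vii° in Eb minor).

Bb, Ddim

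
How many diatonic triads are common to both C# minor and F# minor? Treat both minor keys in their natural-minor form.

Diatonic triads of C# minor (natural minor): C#m (i), D#dim (ii°), E (III), F#m (iv), G#m (v), A (VI), B (VII).
Diatonic triads of F# minor (natural minor): F#m (i), G#dim (ii°), A (III), Bm (iv), C#m (v), D (VI), E (VII).
Matching root and quality in both lists: C#m, E, F#m, A.
That gives 4 common triads.

4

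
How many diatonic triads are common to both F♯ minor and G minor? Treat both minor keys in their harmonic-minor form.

1

Diatonic triads of F♯ minor (harmonic minor): F♯m (i), G♯dim (ii°), Aaug (III+), Bm (iv), C♯ (V), D (VI), E♯dim (vii°).
Diatonic triads of G minor (harmonic minor): Gm (i), Adim (ii°), B♭aug (III+), Cm (iv), D (V), E♭ (VI), F♯dim (vii°).
Matching root and quality in both lists: D.
That gives 1 common triad.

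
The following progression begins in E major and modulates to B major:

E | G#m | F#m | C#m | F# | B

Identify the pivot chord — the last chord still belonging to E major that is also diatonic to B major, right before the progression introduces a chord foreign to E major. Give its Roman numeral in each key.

Chords diatonic to E major: E, F#m, G#m, A, B, C#m, D#dim.
Reading the progression, the first chord not in that set is F#, so the modulation leaves E major there.
The chord immediately before F# is C#m, which is diatonic to both keys: vi in E major and ii in B major.

C#m — vi in E major, ii in B major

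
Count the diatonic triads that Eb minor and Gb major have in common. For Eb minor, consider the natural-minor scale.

Diatonic triads of Eb minor (natural minor): Eb minor (i), F diminished (ii°), Gb major (III), Ab minor (iv), Bb minor (v), Cb major (VI), Db major (VII).
Diatonic triads of Gb major: Gb major (I), Ab minor (ii), Bb minor (iii), Cb major (IV), Db major (V), Eb minor (vi), F diminished (vii°).
Matching root and quality in both lists: Eb minor, F diminished, Gb major, Ab minor, Bb minor, Cb major, Db major.
That gives 7 common triads.

7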